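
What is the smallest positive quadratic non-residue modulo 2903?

5

(2/2903) = +1, so 2 is a residue.
(3/2903) = +1, so 3 is a residue.
(4/2903) = +1, so 4 is a residue.
(5/2903) = −1, so 5 is the smallest positive non-residue mod 2903.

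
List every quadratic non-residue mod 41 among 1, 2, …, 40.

Square k = 1,…,20 (k and 41−k give the same square):
1²=1, 2²=4, 3²=9, 4²=16, 5²=25, 6²=36, 7²≡8, 8²≡23, 9²≡40, 10²≡18, 11²≡39, 12²≡21, 13²≡5, 14²≡32, 15²≡20, 16²≡10, 17²≡2, 18²≡37, 19²≡33, 20²≡31 (mod 41).
The residues are {1, 2, 4, 5, 8, 9, 10, 16, 18, 20, 21, 23, 25, 31, 32, 33, 36, 37, 39, 40}; the non-residues are the remaining 20 nonzero classes.

3 6 7 11 12 13 14 15 17 19 22 24 26 27 28 29 30 34 35 38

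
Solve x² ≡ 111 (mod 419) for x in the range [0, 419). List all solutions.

Since 419 ≡ 3 (mod 4), a square root of 111 is 111^((419+1)/4) = 111^105 mod 419.
Repeated squaring: 111^2≡170, 111^4≡408, 111^8≡121, 111^16≡395, 111^32≡157, 111^64≡347 (mod 419).
111^105 = 111^(64+32+8+1) ≡ 207 (mod 419).
Check: 207² = 42849 ≡ 111 (mod 419). The two roots are 207 and 212.

207, 212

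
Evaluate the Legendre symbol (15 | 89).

Reciprocity: 15 ≡ 3 and 89 ≡ 1 (mod 4), so (15/89) = +(89/15).
Reduce top mod 15: now compute (14/15).
Pull out 2: since 15 ≡ 7 (mod 8), (2/15) = +1.
Reciprocity: 7 ≡ 3 and 15 ≡ 3 (mod 4), so (7/15) = −(15/7).
Reduce top mod 7: now compute (1/7).
Reached (1/7) = 1. Collecting the sign flips along the way, the symbol is -1.

-1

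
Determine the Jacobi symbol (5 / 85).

Reciprocity: 5 ≡ 1 and 85 ≡ 1 (mod 4), so (5/85) = +(85/5).
Reduce top mod 5: now compute (0/5).
Top reduces to 0: gcd > 1, so the symbol is 0.

0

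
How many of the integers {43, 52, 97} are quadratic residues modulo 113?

(43/113) = -1 → non-residue.
(52/113) = +1 → QR.
(97/113) = +1 → QR.
Total quadratic residues among the 3: 2.

2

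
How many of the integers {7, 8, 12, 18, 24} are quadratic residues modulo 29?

(7/29) = +1 → QR.
(8/29) = -1 → non-residue.
(12/29) = -1 → non-residue.
(18/29) = -1 → non-residue.
(24/29) = +1 → QR.
Total quadratic residues among the 5: 2.

2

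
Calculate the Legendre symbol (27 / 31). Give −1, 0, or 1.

-1

Reciprocity: 27 ≡ 3 and 31 ≡ 3 (mod 4), so (27/31) = −(31/27).
Reduce top mod 27: now compute (4/27).
Pull out 2^2: since 27 ≡ 3 (mod 8), (2/27) = -1, so (2/27)^2 = +1.
Reached (1/27) = 1. Collecting the sign flips along the way, the symbol is -1.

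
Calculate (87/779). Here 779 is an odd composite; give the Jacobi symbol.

1

Reciprocity: 87 ≡ 3 and 779 ≡ 3 (mod 4), so (87/779) = −(779/87).
Reduce top mod 87: now compute (83/87).
Reciprocity: 83 ≡ 3 and 87 ≡ 3 (mod 4), so (83/87) = −(87/83).
Reduce top mod 83: now compute (4/83).
Pull out 2^2: since 83 ≡ 3 (mod 8), (2/83) = -1, so (2/83)^2 = +1.
Reached (1/83) = 1. Collecting the sign flips along the way, the symbol is +1.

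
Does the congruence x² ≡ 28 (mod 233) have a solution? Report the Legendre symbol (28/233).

Pull out 2^2: since 233 ≡ 1 (mod 8), (2/233) = +1, so (2/233)^2 = +1.
Reciprocity: 7 ≡ 3 and 233 ≡ 1 (mod 4), so (7/233) = +(233/7).
Reduce top mod 7: now compute (2/7).
Pull out 2: since 7 ≡ 7 (mod 8), (2/7) = +1.
Reached (1/7) = 1. Collecting the sign flips along the way, the symbol is +1.

1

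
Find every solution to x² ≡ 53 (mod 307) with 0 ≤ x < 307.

Since 307 ≡ 3 (mod 4), a square root of 53 is 53^((307+1)/4) = 53^77 mod 307.
Repeated squaring: 53^2≡46, 53^4≡274, 53^8≡168, 53^16≡287, 53^32≡93, 53^64≡53 (mod 307).
53^77 = 53^(64+8+4+1) ≡ 93 (mod 307).
Check: 93² = 8649 ≡ 53 (mod 307). The two roots are 93 and 214.

93, 214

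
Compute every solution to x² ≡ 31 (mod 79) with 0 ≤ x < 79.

Since 79 ≡ 3 (mod 4), a square root of 31 is 31^((79+1)/4) = 31^20 mod 79.
Repeated squaring: 31^2≡13, 31^4≡11, 31^8≡42, 31^16≡26 (mod 79).
31^20 = 31^(16+4) ≡ 49 (mod 79).
Check: 49² = 2401 ≡ 31 (mod 79). The two roots are 30 and 49.

30, 49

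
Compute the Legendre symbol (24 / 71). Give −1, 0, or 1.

Euler's criterion: (24/71) ≡ 24^35 (mod 71).
24^2 ≡ 8 (mod 71)
24^4 ≡ 64 (mod 71)
24^8 ≡ 49 (mod 71)
24^16 ≡ 58 (mod 71)
24^32 ≡ 27 (mod 71)
24^35 = 24^(32+2+1) ≡ 1 (mod 71).
Result is 1, so (24/71) = 1.

1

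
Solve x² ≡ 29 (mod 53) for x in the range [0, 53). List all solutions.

20, 33

53 ≡ 1 (mod 4), so we find a root by search.
Trying successive values, 20² = 400 ≡ 29 (mod 53). The other root is 53 − 20 = 33.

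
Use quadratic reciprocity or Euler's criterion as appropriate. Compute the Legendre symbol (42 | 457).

1

Euler's criterion: (42/457) ≡ 42^228 (mod 457).
42^2 ≡ 393 (mod 457)
42^4 ≡ 440 (mod 457)
42^8 ≡ 289 (mod 457)
42^16 ≡ 347 (mod 457)
42^32 ≡ 218 (mod 457)
42^64 ≡ 453 (mod 457)
42^128 ≡ 16 (mod 457)
42^228 = 42^(128+64+32+4) ≡ 1 (mod 457).
Result is 1, so (42/457) = 1.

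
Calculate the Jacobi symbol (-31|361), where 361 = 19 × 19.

First reduce: -31 ≡ 330 (mod 361).
Pull out 2: since 361 ≡ 1 (mod 8), (2/361) = +1.
Reciprocity: 165 ≡ 1 and 361 ≡ 1 (mod 4), so (165/361) = +(361/165).
Reduce top mod 165: now compute (31/165).
Reciprocity: 31 ≡ 3 and 165 ≡ 1 (mod 4), so (31/165) = +(165/31).
Reduce top mod 31: now compute (10/31).
Pull out 2: since 31 ≡ 7 (mod 8), (2/31) = +1.
Reciprocity: 5 ≡ 1 and 31 ≡ 3 (mod 4), so (5/31) = +(31/5).
Reduce top mod 5: now compute (1/5).
Reached (1/5) = 1. Collecting the sign flips along the way, the symbol is +1.

1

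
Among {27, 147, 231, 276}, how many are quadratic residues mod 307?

(27/307) = -1 → non-residue.
(147/307) = -1 → non-residue.
(231/307) = -1 → non-residue.
(276/307) = +1 → QR.
Total quadratic residues among the 4: 1.

1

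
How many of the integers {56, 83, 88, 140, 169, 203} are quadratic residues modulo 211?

(56/211) = +1 → QR.
(83/211) = +1 → QR.
(88/211) = -1 → non-residue.
(140/211) = -1 → non-residue.
(169/211) = +1 → QR.
(203/211) = +1 → QR.
Total quadratic residues among the 6: 4.

4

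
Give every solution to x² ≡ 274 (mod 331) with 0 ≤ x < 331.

85, 246

Since 331 ≡ 3 (mod 4), a square root of 274 is 274^((331+1)/4) = 274^83 mod 331.
Repeated squaring: 274^2≡270, 274^4≡80, 274^8≡111, 274^16≡74, 274^32≡180, 274^64≡293 (mod 331).
274^83 = 274^(64+16+2+1) ≡ 85 (mod 331).
Check: 85² = 7225 ≡ 274 (mod 331). The two roots are 85 and 246.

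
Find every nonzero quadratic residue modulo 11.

1,3,4,5,9

Square k = 1,…,5 (k and 11−k give the same square):
1²=1, 2²=4, 3²=9, 4²≡5, 5²≡3 (mod 11).
So the quadratic residues mod 11 are {1, 3, 4, 5, 9}.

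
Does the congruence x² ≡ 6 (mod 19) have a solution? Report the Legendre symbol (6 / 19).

Pull out 2: since 19 ≡ 3 (mod 8), (2/19) = -1.
Reciprocity: 3 ≡ 3 and 19 ≡ 3 (mod 4), so (3/19) = −(19/3).
Reduce top mod 3: now compute (1/3).
Reached (1/3) = 1. Collecting the sign flips along the way, the symbol is +1.

1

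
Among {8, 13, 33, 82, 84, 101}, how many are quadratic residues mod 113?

3

(8/113) = +1 → QR.
(13/113) = +1 → QR.
(33/113) = -1 → non-residue.
(82/113) = +1 → QR.
(84/113) = -1 → non-residue.
(101/113) = -1 → non-residue.
Total quadratic residues among the 6: 3.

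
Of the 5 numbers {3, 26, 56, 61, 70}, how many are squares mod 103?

(3/103) = -1 → non-residue.
(26/103) = +1 → QR.
(56/103) = +1 → QR.
(61/103) = +1 → QR.
(70/103) = -1 → non-residue.
Total quadratic residues among the 5: 3.

3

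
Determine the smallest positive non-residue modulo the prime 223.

(2/223) = +1, so 2 is a residue.
(3/223) = −1, so 3 is the smallest positive non-residue mod 223.

3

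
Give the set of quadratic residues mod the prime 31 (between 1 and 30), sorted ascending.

1 2 4 5 7 8 9 10 14 16 18 19 20 25 28

Square k = 1,…,15 (k and 31−k give the same square):
1²=1, 2²=4, 3²=9, 4²=16, 5²=25, 6²≡5, 7²≡18, 8²≡2, 9²≡19, 10²≡7, 11²≡28, 12²≡20, 13²≡14, 14²≡10, 15²≡8 (mod 31).
So the quadratic residues mod 31 are {1, 2, 4, 5, 7, 8, 9, 10, 14, 16, 18, 19, 20, 25, 28}.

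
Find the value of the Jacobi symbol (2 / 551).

1

Pull out 2: since 551 ≡ 7 (mod 8), (2/551) = +1.
Reached (1/551) = 1. Collecting the sign flips along the way, the symbol is +1.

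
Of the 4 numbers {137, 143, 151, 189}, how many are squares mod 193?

(137/193) = +1 → QR.
(143/193) = +1 → QR.
(151/193) = +1 → QR.
(189/193) = +1 → QR.
Total quadratic residues among the 4: 4.

4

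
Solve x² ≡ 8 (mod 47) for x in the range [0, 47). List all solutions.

Since 47 ≡ 3 (mod 4), a square root of 8 is 8^((47+1)/4) = 8^12 mod 47.
Repeated squaring: 8^2≡17, 8^4≡7, 8^8≡2 (mod 47).
8^12 = 8^(8+4) ≡ 14 (mod 47).
Check: 14² = 196 ≡ 8 (mod 47). The two roots are 14 and 33.

14, 33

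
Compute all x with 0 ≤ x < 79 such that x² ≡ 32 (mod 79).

36, 43

Since 79 ≡ 3 (mod 4), a square root of 32 is 32^((79+1)/4) = 32^20 mod 79.
Repeated squaring: 32^2≡76, 32^4≡9, 32^8≡2, 32^16≡4 (mod 79).
32^20 = 32^(16+4) ≡ 36 (mod 79).
Check: 36² = 1296 ≡ 32 (mod 79). The two roots are 36 and 43.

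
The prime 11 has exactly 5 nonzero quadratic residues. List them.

Square k = 1,…,5 (k and 11−k give the same square):
1²=1, 2²=4, 3²=9, 4²≡5, 5²≡3 (mod 11).
So the quadratic residues mod 11 are {1, 3, 4, 5, 9}.

1 3 4 5 9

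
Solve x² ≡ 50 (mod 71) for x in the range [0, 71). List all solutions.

11, 60

Since 71 ≡ 3 (mod 4), a square root of 50 is 50^((71+1)/4) = 50^18 mod 71.
Repeated squaring: 50^2≡15, 50^4≡12, 50^8≡2, 50^16≡4 (mod 71).
50^18 = 50^(16+2) ≡ 60 (mod 71).
Check: 60² = 3600 ≡ 50 (mod 71). The two roots are 11 and 60.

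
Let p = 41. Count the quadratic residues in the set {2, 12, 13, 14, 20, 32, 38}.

(2/41) = +1 → QR.
(12/41) = -1 → non-residue.
(13/41) = -1 → non-residue.
(14/41) = -1 → non-residue.
(20/41) = +1 → QR.
(32/41) = +1 → QR.
(38/41) = -1 → non-residue.
Total quadratic residues among the 7: 3.

3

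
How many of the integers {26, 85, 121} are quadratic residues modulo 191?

(26/191) = +1 → QR.
(85/191) = +1 → QR.
(121/191) = +1 → QR.
Total quadratic residues among the 3: 3.

3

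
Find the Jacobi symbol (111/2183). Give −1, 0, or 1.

0

Reciprocity: 111 ≡ 3 and 2183 ≡ 3 (mod 4), so (111/2183) = −(2183/111).
Reduce top mod 111: now compute (74/111).
Pull out 2: since 111 ≡ 7 (mod 8), (2/111) = +1.
Reciprocity: 37 ≡ 1 and 111 ≡ 3 (mod 4), so (37/111) = +(111/37).
Reduce top mod 37: now compute (0/37).
Top reduces to 0: gcd > 1, so the symbol is 0.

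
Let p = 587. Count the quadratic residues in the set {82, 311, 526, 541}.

(82/587) = +1 → QR.
(311/587) = +1 → QR.
(526/587) = +1 → QR.
(541/587) = -1 → non-residue.
Total quadratic residues among the 4: 3.

3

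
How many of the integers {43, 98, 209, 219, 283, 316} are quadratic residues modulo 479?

2

(43/479) = -1 → non-residue.
(98/479) = +1 → QR.
(209/479) = -1 → non-residue.
(219/479) = +1 → QR.
(283/479) = -1 → non-residue.
(316/479) = -1 → non-residue.
Total quadratic residues among the 6: 2.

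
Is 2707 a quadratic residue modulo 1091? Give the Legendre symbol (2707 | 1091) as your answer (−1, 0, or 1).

1

Euler's criterion: (2707/1091) ≡ 525^545 (mod 1091).
525^2 ≡ 693 (mod 1091)
525^4 ≡ 209 (mod 1091)
525^8 ≡ 41 (mod 1091)
525^16 ≡ 590 (mod 1091)
525^32 ≡ 71 (mod 1091)
525^64 ≡ 677 (mod 1091)
525^128 ≡ 109 (mod 1091)
525^256 ≡ 971 (mod 1091)
525^512 ≡ 217 (mod 1091)
525^545 = 525^(512+32+1) ≡ 1 (mod 1091).
Result is 1, so (2707/1091) = 1.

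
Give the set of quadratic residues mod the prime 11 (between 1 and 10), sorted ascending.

1 3 4 5 9

Square k = 1,…,5 (k and 11−k give the same square):
1²=1, 2²=4, 3²=9, 4²≡5, 5²≡3 (mod 11).
So the quadratic residues mod 11 are {1, 3, 4, 5, 9}.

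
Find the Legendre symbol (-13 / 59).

Euler's criterion: (-13/59) ≡ 46^29 (mod 59).
46^2 ≡ 51 (mod 59)
46^4 ≡ 5 (mod 59)
46^8 ≡ 25 (mod 59)
46^16 ≡ 35 (mod 59)
46^29 = 46^(16+8+4+1) ≡ 1 (mod 59).
Result is 1, so (-13/59) = 1.

1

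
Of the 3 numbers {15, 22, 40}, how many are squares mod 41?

(15/41) = -1 → non-residue.
(22/41) = -1 → non-residue.
(40/41) = +1 → QR.
Total quadratic residues among the 3: 1.

1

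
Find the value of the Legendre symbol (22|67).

1

Euler's criterion: (22/67) ≡ 22^33 (mod 67).
22^2 ≡ 15 (mod 67)
22^4 ≡ 24 (mod 67)
22^8 ≡ 40 (mod 67)
22^16 ≡ 59 (mod 67)
22^32 ≡ 64 (mod 67)
22^33 = 22^(32+1) ≡ 1 (mod 67).
Result is 1, so (22/67) = 1.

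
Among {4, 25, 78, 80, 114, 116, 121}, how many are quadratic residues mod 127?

(4/127) = +1 → QR.
(25/127) = +1 → QR.
(78/127) = -1 → non-residue.
(80/127) = -1 → non-residue.
(114/127) = -1 → non-residue.
(116/127) = -1 → non-residue.
(121/127) = +1 → QR.
Total quadratic residues among the 7: 3.

3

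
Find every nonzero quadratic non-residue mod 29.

Square k = 1,…,14 (k and 29−k give the same square):
1²=1, 2²=4, 3²=9, 4²=16, 5²=25, 6²≡7, 7²≡20, 8²≡6, 9²≡23, 10²≡13, 11²≡5, 12²≡28, 13²≡24, 14²≡22 (mod 29).
The residues are {1, 4, 5, 6, 7, 9, 13, 16, 20, 22, 23, 24, 25, 28}; the non-residues are the remaining 14 nonzero classes.

2 3 8 10 11 12 14 15 17 18 19 21 26 27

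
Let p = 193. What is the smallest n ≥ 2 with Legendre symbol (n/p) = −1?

(2/193) = +1, so 2 is a residue.
(3/193) = +1, so 3 is a residue.
(4/193) = +1, so 4 is a residue.
(5/193) = −1, so 5 is the smallest positive non-residue mod 193.

5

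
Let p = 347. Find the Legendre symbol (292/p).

1

Pull out 2^2: since 347 ≡ 3 (mod 8), (2/347) = -1, so (2/347)^2 = +1.
Reciprocity: 73 ≡ 1 and 347 ≡ 3 (mod 4), so (73/347) = +(347/73).
Reduce top mod 73: now compute (55/73).
Reciprocity: 55 ≡ 3 and 73 ≡ 1 (mod 4), so (55/73) = +(73/55).
Reduce top mod 55: now compute (18/55).
Pull out 2: since 55 ≡ 7 (mod 8), (2/55) = +1.
Reciprocity: 9 ≡ 1 and 55 ≡ 3 (mod 4), so (9/55) = +(55/9).
Reduce top mod 9: now compute (1/9).
Reached (1/9) = 1. Collecting the sign flips along the way, the symbol is +1.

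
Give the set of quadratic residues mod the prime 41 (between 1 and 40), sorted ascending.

1 2 4 5 8 9 10 16 18 20 21 23 25 31 32 33 36 37 39 40

Square k = 1,…,20 (k and 41−k give the same square):
1²=1, 2²=4, 3²=9, 4²=16, 5²=25, 6²=36, 7²≡8, 8²≡23, 9²≡40, 10²≡18, 11²≡39, 12²≡21, 13²≡5, 14²≡32, 15²≡20, 16²≡10, 17²≡2, 18²≡37, 19²≡33, 20²≡31 (mod 41).
So the quadratic residues mod 41 are {1, 2, 4, 5, 8, 9, 10, 16, 18, 20, 21, 23, 25, 31, 32, 33, 36, 37, 39, 40}.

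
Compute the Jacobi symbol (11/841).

1

Reciprocity: 11 ≡ 3 and 841 ≡ 1 (mod 4), so (11/841) = +(841/11).
Reduce top mod 11: now compute (5/11).
Reciprocity: 5 ≡ 1 and 11 ≡ 3 (mod 4), so (5/11) = +(11/5).
Reduce top mod 5: now compute (1/5).
Reached (1/5) = 1. Collecting the sign flips along the way, the symbol is +1.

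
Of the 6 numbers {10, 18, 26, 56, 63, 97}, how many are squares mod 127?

(10/127) = -1 → non-residue.
(18/127) = +1 → QR.
(26/127) = +1 → QR.
(56/127) = -1 → non-residue.
(63/127) = -1 → non-residue.
(97/127) = -1 → non-residue.
Total quadratic residues among the 6: 2.

2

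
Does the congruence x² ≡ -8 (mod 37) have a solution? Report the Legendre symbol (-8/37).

-1

Euler's criterion: (-8/37) ≡ 29^18 (mod 37).
29^2 ≡ 27 (mod 37)
29^4 ≡ 26 (mod 37)
29^8 ≡ 10 (mod 37)
29^16 ≡ 26 (mod 37)
29^18 = 29^(16+2) ≡ 36 (mod 37).
Result is 36 ≡ −1, so (-8/37) = −1.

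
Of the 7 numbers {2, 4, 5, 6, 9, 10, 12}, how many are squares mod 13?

4

(2/13) = -1 → non-residue.
(4/13) = +1 → QR.
(5/13) = -1 → non-residue.
(6/13) = -1 → non-residue.
(9/13) = +1 → QR.
(10/13) = +1 → QR.
(12/13) = +1 → QR.
Total quadratic residues among the 7: 4.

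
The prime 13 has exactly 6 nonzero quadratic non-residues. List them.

2,5,6,7,8,11

Square k = 1,…,6 (k and 13−k give the same square):
1²=1, 2²=4, 3²=9, 4²≡3, 5²≡12, 6²≡10 (mod 13).
The residues are {1, 3, 4, 9, 10, 12}; the non-residues are the remaining 6 nonzero classes.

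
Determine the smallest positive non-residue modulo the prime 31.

3

(2/31) = +1, so 2 is a residue.
(3/31) = −1, so 3 is the smallest positive non-residue mod 31.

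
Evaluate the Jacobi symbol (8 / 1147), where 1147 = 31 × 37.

-1

Pull out 2^3: since 1147 ≡ 3 (mod 8), (2/1147) = -1, so (2/1147)^3 = -1.
Reached (1/1147) = 1. Collecting the sign flips along the way, the symbol is -1.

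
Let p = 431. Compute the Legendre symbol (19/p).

Reciprocity: 19 ≡ 3 and 431 ≡ 3 (mod 4), so (19/431) = −(431/19).
Reduce top mod 19: now compute (13/19).
Reciprocity: 13 ≡ 1 and 19 ≡ 3 (mod 4), so (13/19) = +(19/13).
Reduce top mod 13: now compute (6/13).
Pull out 2: since 13 ≡ 5 (mod 8), (2/13) = -1.
Reciprocity: 3 ≡ 3 and 13 ≡ 1 (mod 4), so (3/13) = +(13/3).
Reduce top mod 3: now compute (1/3).
Reached (1/3) = 1. Collecting the sign flips along the way, the symbol is +1.

1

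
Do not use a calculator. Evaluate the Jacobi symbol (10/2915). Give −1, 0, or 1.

Pull out 2: since 2915 ≡ 3 (mod 8), (2/2915) = -1.
Reciprocity: 5 ≡ 1 and 2915 ≡ 3 (mod 4), so (5/2915) = +(2915/5).
Reduce top mod 5: now compute (0/5).
Top reduces to 0: gcd > 1, so the symbol is 0.

0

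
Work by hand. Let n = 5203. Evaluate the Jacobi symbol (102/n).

Pull out 2: since 5203 ≡ 3 (mod 8), (2/5203) = -1.
Reciprocity: 51 ≡ 3 and 5203 ≡ 3 (mod 4), so (51/5203) = −(5203/51).
Reduce top mod 51: now compute (1/51).
Reached (1/51) = 1. Collecting the sign flips along the way, the symbol is +1.

1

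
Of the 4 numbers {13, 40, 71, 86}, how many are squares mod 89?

(13/89) = -1 → non-residue.
(40/89) = +1 → QR.
(71/89) = +1 → QR.
(86/89) = -1 → non-residue.
Total quadratic residues among the 4: 2.

2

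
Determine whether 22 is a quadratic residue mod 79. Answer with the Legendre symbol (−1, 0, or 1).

Euler's criterion: (22/79) ≡ 22^39 (mod 79).
22^2 ≡ 10 (mod 79)
22^4 ≡ 21 (mod 79)
22^8 ≡ 46 (mod 79)
22^16 ≡ 62 (mod 79)
22^32 ≡ 52 (mod 79)
22^39 = 22^(32+4+2+1) ≡ 1 (mod 79).
Result is 1, so (22/79) = 1.

1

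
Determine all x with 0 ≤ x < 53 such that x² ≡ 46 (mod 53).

53 ≡ 1 (mod 4), so we find a root by search.
Trying successive values, 24² = 576 ≡ 46 (mod 53). The other root is 53 − 24 = 29.

24, 29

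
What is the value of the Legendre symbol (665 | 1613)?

Reciprocity: 665 ≡ 1 and 1613 ≡ 1 (mod 4), so (665/1613) = +(1613/665).
Reduce top mod 665: now compute (283/665).
Reciprocity: 283 ≡ 3 and 665 ≡ 1 (mod 4), so (283/665) = +(665/283).
Reduce top mod 283: now compute (99/283).
Reciprocity: 99 ≡ 3 and 283 ≡ 3 (mod 4), so (99/283) = −(283/99).
Reduce top mod 99: now compute (85/99).
Reciprocity: 85 ≡ 1 and 99 ≡ 3 (mod 4), so (85/99) = +(99/85).
Reduce top mod 85: now compute (14/85).
Pull out 2: since 85 ≡ 5 (mod 8), (2/85) = -1.
Reciprocity: 7 ≡ 3 and 85 ≡ 1 (mod 4), so (7/85) = +(85/7).
Reduce top mod 7: now compute (1/7).
Reached (1/7) = 1. Collecting the sign flips along the way, the symbol is +1.

1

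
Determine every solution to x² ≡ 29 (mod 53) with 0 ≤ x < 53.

20, 33

53 ≡ 1 (mod 4), so we find a root by search.
Trying successive values, 20² = 400 ≡ 29 (mod 53). The other root is 53 − 20 = 33.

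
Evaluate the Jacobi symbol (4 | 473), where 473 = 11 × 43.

1

Pull out 2^2: since 473 ≡ 1 (mod 8), (2/473) = +1, so (2/473)^2 = +1.
Reached (1/473) = 1. Collecting the sign flips along the way, the symbol is +1.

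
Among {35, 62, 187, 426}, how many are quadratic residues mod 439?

1

(35/439) = +1 → QR.
(62/439) = -1 → non-residue.
(187/439) = -1 → non-residue.
(426/439) = -1 → non-residue.
Total quadratic residues among the 4: 1.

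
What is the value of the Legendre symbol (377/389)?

-1

Reciprocity: 377 ≡ 1 and 389 ≡ 1 (mod 4), so (377/389) = +(389/377).
Reduce top mod 377: now compute (12/377).
Pull out 2^2: since 377 ≡ 1 (mod 8), (2/377) = +1, so (2/377)^2 = +1.
Reciprocity: 3 ≡ 3 and 377 ≡ 1 (mod 4), so (3/377) = +(377/3).
Reduce top mod 3: now compute (2/3).
Pull out 2: since 3 ≡ 3 (mod 8), (2/3) = -1.
Reached (1/3) = 1. Collecting the sign flips along the way, the symbol is -1.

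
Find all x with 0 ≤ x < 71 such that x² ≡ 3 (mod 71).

Since 71 ≡ 3 (mod 4), a square root of 3 is 3^((71+1)/4) = 3^18 mod 71.
Repeated squaring: 3^2≡9, 3^4≡10, 3^8≡29, 3^16≡60 (mod 71).
3^18 = 3^(16+2) ≡ 43 (mod 71).
Check: 43² = 1849 ≡ 3 (mod 71). The two roots are 28 and 43.

28, 43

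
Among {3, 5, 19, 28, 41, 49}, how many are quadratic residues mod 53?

2

(3/53) = -1 → non-residue.
(5/53) = -1 → non-residue.
(19/53) = -1 → non-residue.
(28/53) = +1 → QR.
(41/53) = -1 → non-residue.
(49/53) = +1 → QR.
Total quadratic residues among the 6: 2.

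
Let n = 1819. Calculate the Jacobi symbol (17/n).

0

Reciprocity: 17 ≡ 1 and 1819 ≡ 3 (mod 4), so (17/1819) = +(1819/17).
Reduce top mod 17: now compute (0/17).
Top reduces to 0: gcd > 1, so the symbol is 0.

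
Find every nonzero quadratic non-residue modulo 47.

Square k = 1,…,23 (k and 47−k give the same square):
1²=1, 2²=4, 3²=9, 4²=16, 5²=25, 6²=36, 7²≡2, 8²≡17, 9²≡34, 10²≡6, 11²≡27, 12²≡3, 13²≡28, 14²≡8, 15²≡37, 16²≡21, 17²≡7, 18²≡42, 19²≡32, 20²≡24, 21²≡18, 22²≡14, 23²≡12 (mod 47).
The residues are {1, 2, 3, 4, 6, 7, 8, 9, 12, 14, 16, 17, 18, 21, 24, 25, 27, 28, 32, 34, 36, 37, 42}; the non-residues are the remaining 23 nonzero classes.

5,10,11,13,15,19,20,22,23,26,29,30,31,33,35,38,39,40,41,43,44,45,46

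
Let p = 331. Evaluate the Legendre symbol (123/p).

Reciprocity: 123 ≡ 3 and 331 ≡ 3 (mod 4), so (123/331) = −(331/123).
Reduce top mod 123: now compute (85/123).
Reciprocity: 85 ≡ 1 and 123 ≡ 3 (mod 4), so (85/123) = +(123/85).
Reduce top mod 85: now compute (38/85).
Pull out 2: since 85 ≡ 5 (mod 8), (2/85) = -1.
Reciprocity: 19 ≡ 3 and 85 ≡ 1 (mod 4), so (19/85) = +(85/19).
Reduce top mod 19: now compute (9/19).
Reciprocity: 9 ≡ 1 and 19 ≡ 3 (mod 4), so (9/19) = +(19/9).
Reduce top mod 9: now compute (1/9).
Reached (1/9) = 1. Collecting the sign flips along the way, the symbol is +1.

1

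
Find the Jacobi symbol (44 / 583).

0

Pull out 2^2: since 583 ≡ 7 (mod 8), (2/583) = +1, so (2/583)^2 = +1.
Reciprocity: 11 ≡ 3 and 583 ≡ 3 (mod 4), so (11/583) = −(583/11).
Reduce top mod 11: now compute (0/11).
Top reduces to 0: gcd > 1, so the symbol is 0.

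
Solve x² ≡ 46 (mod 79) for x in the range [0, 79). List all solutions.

21, 58

Since 79 ≡ 3 (mod 4), a square root of 46 is 46^((79+1)/4) = 46^20 mod 79.
Repeated squaring: 46^2≡62, 46^4≡52, 46^8≡18, 46^16≡8 (mod 79).
46^20 = 46^(16+4) ≡ 21 (mod 79).
Check: 21² = 441 ≡ 46 (mod 79). The two roots are 21 and 58.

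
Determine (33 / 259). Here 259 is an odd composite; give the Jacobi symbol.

-1

Reciprocity: 33 ≡ 1 and 259 ≡ 3 (mod 4), so (33/259) = +(259/33).
Reduce top mod 33: now compute (28/33).
Pull out 2^2: since 33 ≡ 1 (mod 8), (2/33) = +1, so (2/33)^2 = +1.
Reciprocity: 7 ≡ 3 and 33 ≡ 1 (mod 4), so (7/33) = +(33/7).
Reduce top mod 7: now compute (5/7).
Reciprocity: 5 ≡ 1 and 7 ≡ 3 (mod 4), so (5/7) = +(7/5).
Reduce top mod 5: now compute (2/5).
Pull out 2: since 5 ≡ 5 (mod 8), (2/5) = -1.
Reached (1/5) = 1. Collecting the sign flips along the way, the symbol is -1.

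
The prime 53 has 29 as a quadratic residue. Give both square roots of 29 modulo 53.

53 ≡ 1 (mod 4), so we find a root by search.
Trying successive values, 20² = 400 ≡ 29 (mod 53). The other root is 53 − 20 = 33.

20, 33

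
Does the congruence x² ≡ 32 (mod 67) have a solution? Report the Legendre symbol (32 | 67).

Pull out 2^5: since 67 ≡ 3 (mod 8), (2/67) = -1, so (2/67)^5 = -1.
Reached (1/67) = 1. Collecting the sign flips along the way, the symbol is -1.

-1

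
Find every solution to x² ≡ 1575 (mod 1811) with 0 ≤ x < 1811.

Since 1811 ≡ 3 (mod 4), a square root of 1575 is 1575^((1811+1)/4) = 1575^453 mod 1811.
Repeated squaring: 1575^2≡1366, 1575^4≡626, 1575^8≡700, 1575^16≡1030, 1575^32≡1465, 1575^64≡190, 1575^128≡1691, 1575^256≡1723 (mod 1811).
1575^453 = 1575^(256+128+64+4+1) ≡ 872 (mod 1811).
Check: 872² = 760384 ≡ 1575 (mod 1811). The two roots are 872 and 939.

872, 939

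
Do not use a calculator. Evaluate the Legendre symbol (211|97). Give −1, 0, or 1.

Euler's criterion: (211/97) ≡ 17^48 (mod 97).
17^2 ≡ 95 (mod 97)
17^4 ≡ 4 (mod 97)
17^8 ≡ 16 (mod 97)
17^16 ≡ 62 (mod 97)
17^32 ≡ 61 (mod 97)
17^48 = 17^(32+16) ≡ 96 (mod 97).
Result is 96 ≡ −1, so (211/97) = −1.

-1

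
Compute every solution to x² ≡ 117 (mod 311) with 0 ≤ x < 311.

54, 257

Since 311 ≡ 3 (mod 4), a square root of 117 is 117^((311+1)/4) = 117^78 mod 311.
Repeated squaring: 117^2≡5, 117^4≡25, 117^8≡3, 117^16≡9, 117^32≡81, 117^64≡30 (mod 311).
117^78 = 117^(64+8+4+2) ≡ 54 (mod 311).
Check: 54² = 2916 ≡ 117 (mod 311). The two roots are 54 and 257.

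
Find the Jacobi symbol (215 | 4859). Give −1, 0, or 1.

0

Reciprocity: 215 ≡ 3 and 4859 ≡ 3 (mod 4), so (215/4859) = −(4859/215).
Reduce top mod 215: now compute (129/215).
Reciprocity: 129 ≡ 1 and 215 ≡ 3 (mod 4), so (129/215) = +(215/129).
Reduce top mod 129: now compute (86/129).
Pull out 2: since 129 ≡ 1 (mod 8), (2/129) = +1.
Reciprocity: 43 ≡ 3 and 129 ≡ 1 (mod 4), so (43/129) = +(129/43).
Reduce top mod 43: now compute (0/43).
Top reduces to 0: gcd > 1, so the symbol is 0.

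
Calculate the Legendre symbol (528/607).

Pull out 2^4: since 607 ≡ 7 (mod 8), (2/607) = +1, so (2/607)^4 = +1.
Reciprocity: 33 ≡ 1 and 607 ≡ 3 (mod 4), so (33/607) = +(607/33).
Reduce top mod 33: now compute (13/33).
Reciprocity: 13 ≡ 1 and 33 ≡ 1 (mod 4), so (13/33) = +(33/13).
Reduce top mod 13: now compute (7/13).
Reciprocity: 7 ≡ 3 and 13 ≡ 1 (mod 4), so (7/13) = +(13/7).
Reduce top mod 7: now compute (6/7).
Pull out 2: since 7 ≡ 7 (mod 8), (2/7) = +1.
Reciprocity: 3 ≡ 3 and 7 ≡ 3 (mod 4), so (3/7) = −(7/3).
Reduce top mod 3: now compute (1/3).
Reached (1/3) = 1. Collecting the sign flips along the way, the symbol is -1.

-1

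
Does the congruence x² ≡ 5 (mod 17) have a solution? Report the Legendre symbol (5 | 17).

Euler's criterion: (5/17) ≡ 5^8 (mod 17).
5^2 ≡ 8 (mod 17)
5^4 ≡ 13 (mod 17)
5^8 ≡ 16 (mod 17)
5^8 = 5^(8) ≡ 16 (mod 17).
Result is 16 ≡ −1, so (5/17) = −1.

-1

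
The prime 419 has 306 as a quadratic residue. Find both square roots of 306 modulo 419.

Since 419 ≡ 3 (mod 4), a square root of 306 is 306^((419+1)/4) = 306^105 mod 419.
Repeated squaring: 306^2≡199, 306^4≡215, 306^8≡135, 306^16≡208, 306^32≡107, 306^64≡136 (mod 419).
306^105 = 306^(64+32+8+1) ≡ 49 (mod 419).
Check: 49² = 2401 ≡ 306 (mod 419). The two roots are 49 and 370.

49, 370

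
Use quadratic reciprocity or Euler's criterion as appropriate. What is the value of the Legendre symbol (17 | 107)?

-1

Euler's criterion: (17/107) ≡ 17^53 (mod 107).
17^2 ≡ 75 (mod 107)
17^4 ≡ 61 (mod 107)
17^8 ≡ 83 (mod 107)
17^16 ≡ 41 (mod 107)
17^32 ≡ 76 (mod 107)
17^53 = 17^(32+16+4+1) ≡ 106 (mod 107).
Result is 106 ≡ −1, so (17/107) = −1.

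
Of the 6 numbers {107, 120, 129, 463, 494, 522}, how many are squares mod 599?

(107/599) = -1 → non-residue.
(120/599) = +1 → QR.
(129/599) = -1 → non-residue.
(463/599) = -1 → non-residue.
(494/599) = +1 → QR.
(522/599) = -1 → non-residue.
Total quadratic residues among the 6: 2.

2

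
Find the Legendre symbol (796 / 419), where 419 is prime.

Euler's criterion: (796/419) ≡ 377^209 (mod 419).
377^2 ≡ 88 (mod 419)
377^4 ≡ 202 (mod 419)
377^8 ≡ 161 (mod 419)
377^16 ≡ 362 (mod 419)
377^32 ≡ 316 (mod 419)
377^64 ≡ 134 (mod 419)
377^128 ≡ 358 (mod 419)
377^209 = 377^(128+64+16+1) ≡ 1 (mod 419).
Result is 1, so (796/419) = 1.

1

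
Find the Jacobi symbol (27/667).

Reciprocity: 27 ≡ 3 and 667 ≡ 3 (mod 4), so (27/667) = −(667/27).
Reduce top mod 27: now compute (19/27).
Reciprocity: 19 ≡ 3 and 27 ≡ 3 (mod 4), so (19/27) = −(27/19).
Reduce top mod 19: now compute (8/19).
Pull out 2^3: since 19 ≡ 3 (mod 8), (2/19) = -1, so (2/19)^3 = -1.
Reached (1/19) = 1. Collecting the sign flips along the way, the symbol is -1.

-1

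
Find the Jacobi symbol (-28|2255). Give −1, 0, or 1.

First reduce: -28 ≡ 2227 (mod 2255).
Reciprocity: 2227 ≡ 3 and 2255 ≡ 3 (mod 4), so (2227/2255) = −(2255/2227).
Reduce top mod 2227: now compute (28/2227).
Pull out 2^2: since 2227 ≡ 3 (mod 8), (2/2227) = -1, so (2/2227)^2 = +1.
Reciprocity: 7 ≡ 3 and 2227 ≡ 3 (mod 4), so (7/2227) = −(2227/7).
Reduce top mod 7: now compute (1/7).
Reached (1/7) = 1. Collecting the sign flips along the way, the symbol is +1.

1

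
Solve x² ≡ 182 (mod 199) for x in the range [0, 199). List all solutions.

Since 199 ≡ 3 (mod 4), a square root of 182 is 182^((199+1)/4) = 182^50 mod 199.
Repeated squaring: 182^2≡90, 182^4≡140, 182^8≡98, 182^16≡52, 182^32≡117 (mod 199).
182^50 = 182^(32+16+2) ≡ 111 (mod 199).
Check: 111² = 12321 ≡ 182 (mod 199). The two roots are 88 and 111.

88, 111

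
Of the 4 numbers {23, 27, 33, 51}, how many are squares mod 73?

2

(23/73) = +1 → QR.
(27/73) = +1 → QR.
(33/73) = -1 → non-residue.
(51/73) = -1 → non-residue.
Total quadratic residues among the 4: 2.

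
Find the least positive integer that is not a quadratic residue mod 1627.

2

(2/1627) = −1, so 2 is the smallest positive non-residue mod 1627.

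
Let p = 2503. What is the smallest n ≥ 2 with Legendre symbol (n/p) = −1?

(2/2503) = +1, so 2 is a residue.
(3/2503) = −1, so 3 is the smallest positive non-residue mod 2503.

3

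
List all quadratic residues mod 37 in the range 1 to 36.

1, 3, 4, 7, 9, 10, 11, 12, 16, 21, 25, 26, 27, 28, 30, 33, 34, 36

Square k = 1,…,18 (k and 37−k give the same square):
1²=1, 2²=4, 3²=9, 4²=16, 5²=25, 6²=36, 7²≡12, 8²≡27, 9²≡7, 10²≡26, 11²≡10, 12²≡33, 13²≡21, 14²≡11, 15²≡3, 16²≡34, 17²≡30, 18²≡28 (mod 37).
So the quadratic residues mod 37 are {1, 3, 4, 7, 9, 10, 11, 12, 16, 21, 25, 26, 27, 28, 30, 33, 34, 36}.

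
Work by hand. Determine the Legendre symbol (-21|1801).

First reduce: -21 ≡ 1780 (mod 1801).
Pull out 2^2: since 1801 ≡ 1 (mod 8), (2/1801) = +1, so (2/1801)^2 = +1.
Reciprocity: 445 ≡ 1 and 1801 ≡ 1 (mod 4), so (445/1801) = +(1801/445).
Reduce top mod 445: now compute (21/445).
Reciprocity: 21 ≡ 1 and 445 ≡ 1 (mod 4), so (21/445) = +(445/21).
Reduce top mod 21: now compute (4/21).
Pull out 2^2: since 21 ≡ 5 (mod 8), (2/21) = -1, so (2/21)^2 = +1.
Reached (1/21) = 1. Collecting the sign flips along the way, the symbol is +1.

1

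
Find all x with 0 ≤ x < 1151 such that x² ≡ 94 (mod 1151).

Since 1151 ≡ 3 (mod 4), a square root of 94 is 94^((1151+1)/4) = 94^288 mod 1151.
Repeated squaring: 94^2≡779, 94^4≡264, 94^8≡636, 94^16≡495, 94^32≡1013, 94^64≡628, 94^128≡742, 94^256≡386 (mod 1151).
94^288 = 94^(256+32) ≡ 829 (mod 1151).
Check: 829² = 687241 ≡ 94 (mod 1151). The two roots are 322 and 829.

322, 829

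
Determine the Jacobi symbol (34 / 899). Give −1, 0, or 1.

Pull out 2: since 899 ≡ 3 (mod 8), (2/899) = -1.
Reciprocity: 17 ≡ 1 and 899 ≡ 3 (mod 4), so (17/899) = +(899/17).
Reduce top mod 17: now compute (15/17).
Reciprocity: 15 ≡ 3 and 17 ≡ 1 (mod 4), so (15/17) = +(17/15).
Reduce top mod 15: now compute (2/15).
Pull out 2: since 15 ≡ 7 (mod 8), (2/15) = +1.
Reached (1/15) = 1. Collecting the sign flips along the way, the symbol is -1.

-1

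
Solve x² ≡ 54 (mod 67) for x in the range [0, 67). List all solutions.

Since 67 ≡ 3 (mod 4), a square root of 54 is 54^((67+1)/4) = 54^17 mod 67.
Repeated squaring: 54^2≡35, 54^4≡19, 54^8≡26, 54^16≡6 (mod 67).
54^17 = 54^(16+1) ≡ 56 (mod 67).
Check: 56² = 3136 ≡ 54 (mod 67). The two roots are 11 and 56.

11, 56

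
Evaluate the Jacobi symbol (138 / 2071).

1

Pull out 2: since 2071 ≡ 7 (mod 8), (2/2071) = +1.
Reciprocity: 69 ≡ 1 and 2071 ≡ 3 (mod 4), so (69/2071) = +(2071/69).
Reduce top mod 69: now compute (1/69).
Reached (1/69) = 1. Collecting the sign flips along the way, the symbol is +1.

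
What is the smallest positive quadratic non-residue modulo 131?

2

(2/131) = −1, so 2 is the smallest positive non-residue mod 131.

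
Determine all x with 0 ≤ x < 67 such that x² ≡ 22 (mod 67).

Since 67 ≡ 3 (mod 4), a square root of 22 is 22^((67+1)/4) = 22^17 mod 67.
Repeated squaring: 22^2≡15, 22^4≡24, 22^8≡40, 22^16≡59 (mod 67).
22^17 = 22^(16+1) ≡ 25 (mod 67).
Check: 25² = 625 ≡ 22 (mod 67). The two roots are 25 and 42.

25, 42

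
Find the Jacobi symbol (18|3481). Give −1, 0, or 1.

Pull out 2: since 3481 ≡ 1 (mod 8), (2/3481) = +1.
Reciprocity: 9 ≡ 1 and 3481 ≡ 1 (mod 4), so (9/3481) = +(3481/9).
Reduce top mod 9: now compute (7/9).
Reciprocity: 7 ≡ 3 and 9 ≡ 1 (mod 4), so (7/9) = +(9/7).
Reduce top mod 7: now compute (2/7).
Pull out 2: since 7 ≡ 7 (mod 8), (2/7) = +1.
Reached (1/7) = 1. Collecting the sign flips along the way, the symbol is +1.

1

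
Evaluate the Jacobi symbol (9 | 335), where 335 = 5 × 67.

1

Reciprocity: 9 ≡ 1 and 335 ≡ 3 (mod 4), so (9/335) = +(335/9).
Reduce top mod 9: now compute (2/9).
Pull out 2: since 9 ≡ 1 (mod 8), (2/9) = +1.
Reached (1/9) = 1. Collecting the sign flips along the way, the symbol is +1.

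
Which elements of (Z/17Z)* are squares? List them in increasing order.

1, 2, 4, 8, 9, 13, 15, 16

Square k = 1,…,8 (k and 17−k give the same square):
1²=1, 2²=4, 3²=9, 4²=16, 5²≡8, 6²≡2, 7²≡15, 8²≡13 (mod 17).
So the quadratic residues mod 17 are {1, 2, 4, 8, 9, 13, 15, 16}.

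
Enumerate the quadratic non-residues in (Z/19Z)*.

2,3,8,10,12,13,14,15,18

Square k = 1,…,9 (k and 19−k give the same square):
1²=1, 2²=4, 3²=9, 4²=16, 5²≡6, 6²≡17, 7²≡11, 8²≡7, 9²≡5 (mod 19).
The residues are {1, 4, 5, 6, 7, 9, 11, 16, 17}; the non-residues are the remaining 9 nonzero classes.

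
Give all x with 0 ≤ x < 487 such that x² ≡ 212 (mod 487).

Since 487 ≡ 3 (mod 4), a square root of 212 is 212^((487+1)/4) = 212^122 mod 487.
Repeated squaring: 212^2≡140, 212^4≡120, 212^8≡277, 212^16≡270, 212^32≡337, 212^64≡98 (mod 487).
212^122 = 212^(64+32+16+8+2) ≡ 253 (mod 487).
Check: 253² = 64009 ≡ 212 (mod 487). The two roots are 234 and 253.

234, 253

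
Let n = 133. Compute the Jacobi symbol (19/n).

0

Reciprocity: 19 ≡ 3 and 133 ≡ 1 (mod 4), so (19/133) = +(133/19).
Reduce top mod 19: now compute (0/19).
Top reduces to 0: gcd > 1, so the symbol is 0.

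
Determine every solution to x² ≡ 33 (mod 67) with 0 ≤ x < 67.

10, 57

Since 67 ≡ 3 (mod 4), a square root of 33 is 33^((67+1)/4) = 33^17 mod 67.
Repeated squaring: 33^2≡17, 33^4≡21, 33^8≡39, 33^16≡47 (mod 67).
33^17 = 33^(16+1) ≡ 10 (mod 67).
Check: 10² = 100 ≡ 33 (mod 67). The two roots are 10 and 57.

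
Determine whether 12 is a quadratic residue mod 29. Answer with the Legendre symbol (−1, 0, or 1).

Pull out 2^2: since 29 ≡ 5 (mod 8), (2/29) = -1, so (2/29)^2 = +1.
Reciprocity: 3 ≡ 3 and 29 ≡ 1 (mod 4), so (3/29) = +(29/3).
Reduce top mod 3: now compute (2/3).
Pull out 2: since 3 ≡ 3 (mod 8), (2/3) = -1.
Reached (1/3) = 1. Collecting the sign flips along the way, the symbol is -1.

-1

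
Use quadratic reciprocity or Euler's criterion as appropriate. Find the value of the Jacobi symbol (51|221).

Reciprocity: 51 ≡ 3 and 221 ≡ 1 (mod 4), so (51/221) = +(221/51).
Reduce top mod 51: now compute (17/51).
Reciprocity: 17 ≡ 1 and 51 ≡ 3 (mod 4), so (17/51) = +(51/17).
Reduce top mod 17: now compute (0/17).
Top reduces to 0: gcd > 1, so the symbol is 0.

0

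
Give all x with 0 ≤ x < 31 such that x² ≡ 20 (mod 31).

12, 19

Since 31 ≡ 3 (mod 4), a square root of 20 is 20^((31+1)/4) = 20^8 mod 31.
Repeated squaring: 20^2≡28, 20^4≡9, 20^8≡19 (mod 31).
20^8 = 20^(8) ≡ 19 (mod 31).
Check: 19² = 361 ≡ 20 (mod 31). The two roots are 12 and 19.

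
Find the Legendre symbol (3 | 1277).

-1

Reciprocity: 3 ≡ 3 and 1277 ≡ 1 (mod 4), so (3/1277) = +(1277/3).
Reduce top mod 3: now compute (2/3).
Pull out 2: since 3 ≡ 3 (mod 8), (2/3) = -1.
Reached (1/3) = 1. Collecting the sign flips along the way, the symbol is -1.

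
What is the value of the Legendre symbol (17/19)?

1

Euler's criterion: (17/19) ≡ 17^9 (mod 19).
17^2 ≡ 4 (mod 19)
17^4 ≡ 16 (mod 19)
17^8 ≡ 9 (mod 19)
17^9 = 17^(8+1) ≡ 1 (mod 19).
Result is 1, so (17/19) = 1.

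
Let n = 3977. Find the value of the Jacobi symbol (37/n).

-1

Reciprocity: 37 ≡ 1 and 3977 ≡ 1 (mod 4), so (37/3977) = +(3977/37).
Reduce top mod 37: now compute (18/37).
Pull out 2: since 37 ≡ 5 (mod 8), (2/37) = -1.
Reciprocity: 9 ≡ 1 and 37 ≡ 1 (mod 4), so (9/37) = +(37/9).
Reduce top mod 9: now compute (1/9).
Reached (1/9) = 1. Collecting the sign flips along the way, the symbol is -1.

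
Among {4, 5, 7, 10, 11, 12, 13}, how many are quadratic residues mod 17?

(4/17) = +1 → QR.
(5/17) = -1 → non-residue.
(7/17) = -1 → non-residue.
(10/17) = -1 → non-residue.
(11/17) = -1 → non-residue.
(12/17) = -1 → non-residue.
(13/17) = +1 → QR.
Total quadratic residues among the 7: 2.

2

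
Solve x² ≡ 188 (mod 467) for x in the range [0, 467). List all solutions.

144, 323

Since 467 ≡ 3 (mod 4), a square root of 188 is 188^((467+1)/4) = 188^117 mod 467.
Repeated squaring: 188^2≡319, 188^4≡422, 188^8≡157, 188^16≡365, 188^32≡130, 188^64≡88 (mod 467).
188^117 = 188^(64+32+16+4+1) ≡ 144 (mod 467).
Check: 144² = 20736 ≡ 188 (mod 467). The two roots are 144 and 323.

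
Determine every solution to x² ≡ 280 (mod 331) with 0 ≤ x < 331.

Since 331 ≡ 3 (mod 4), a square root of 280 is 280^((331+1)/4) = 280^83 mod 331.
Repeated squaring: 280^2≡284, 280^4≡223, 280^8≡79, 280^16≡283, 280^32≡318, 280^64≡169 (mod 331).
280^83 = 280^(64+16+2+1) ≡ 131 (mod 331).
Check: 131² = 17161 ≡ 280 (mod 331). The two roots are 131 and 200.

131, 200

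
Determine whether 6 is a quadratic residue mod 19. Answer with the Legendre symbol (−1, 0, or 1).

Pull out 2: since 19 ≡ 3 (mod 8), (2/19) = -1.
Reciprocity: 3 ≡ 3 and 19 ≡ 3 (mod 4), so (3/19) = −(19/3).
Reduce top mod 3: now compute (1/3).
Reached (1/3) = 1. Collecting the sign flips along the way, the symbol is +1.

1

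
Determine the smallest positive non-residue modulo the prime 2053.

(2/2053) = −1, so 2 is the smallest positive non-residue mod 2053.

2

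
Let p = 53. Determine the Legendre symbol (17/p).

Euler's criterion: (17/53) ≡ 17^26 (mod 53).
17^2 ≡ 24 (mod 53)
17^4 ≡ 46 (mod 53)
17^8 ≡ 49 (mod 53)
17^16 ≡ 16 (mod 53)
17^26 = 17^(16+8+2) ≡ 1 (mod 53).
Result is 1, so (17/53) = 1.

1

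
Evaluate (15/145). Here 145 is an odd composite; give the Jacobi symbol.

Reciprocity: 15 ≡ 3 and 145 ≡ 1 (mod 4), so (15/145) = +(145/15).
Reduce top mod 15: now compute (10/15).
Pull out 2: since 15 ≡ 7 (mod 8), (2/15) = +1.
Reciprocity: 5 ≡ 1 and 15 ≡ 3 (mod 4), so (5/15) = +(15/5).
Reduce top mod 5: now compute (0/5).
Top reduces to 0: gcd > 1, so the symbol is 0.

0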